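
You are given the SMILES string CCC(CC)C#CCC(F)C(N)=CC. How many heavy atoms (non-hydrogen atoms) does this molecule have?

14

Every atom symbol written in the SMILES (organic subset) is one heavy atom; implicit H are not written.
Heavy atoms by element → C:12, F:1, N:1.
Total: 14.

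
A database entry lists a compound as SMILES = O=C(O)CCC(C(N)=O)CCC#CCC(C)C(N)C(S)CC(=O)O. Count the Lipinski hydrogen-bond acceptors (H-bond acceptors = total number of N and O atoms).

7

N atoms: 2; O atoms: 5.
Lipinski HBA = 2 + 5 = 7.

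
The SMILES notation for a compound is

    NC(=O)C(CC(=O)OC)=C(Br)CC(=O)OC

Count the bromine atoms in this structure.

1

Scan the SMILES for Br atoms (remember two-letter symbols like Cl and Br are single atoms).
Bromine count: 1.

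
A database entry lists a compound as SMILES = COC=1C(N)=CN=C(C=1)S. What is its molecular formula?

Walk through each heavy atom and fill implicit hydrogens from standard valence (C 4, N 3, O 2, S 2, halogen 1):
  atom 1: C, bond orders sum to 1 (valence 4) → 3 H
  atom 2: O, bond orders sum to 2 (valence 2) → 0 H
  atom 3: C, bond orders sum to 4 (valence 4) → 0 H
  atom 4: C, bond orders sum to 4 (valence 4) → 0 H
  atom 5: N, bond orders sum to 1 (valence 3) → 2 H
  atom 6: C, bond orders sum to 3 (valence 4) → 1 H
  atom 7: N, bond orders sum to 3 (valence 3) → 0 H
  atom 8: C, bond orders sum to 4 (valence 4) → 0 H
  atom 9: C, bond orders sum to 3 (valence 4) → 1 H
  atom 10: S, bond orders sum to 1 (valence 2) → 1 H
Totals → C:6, H:8, N:2, O:1, S:1.

C6H8N2OS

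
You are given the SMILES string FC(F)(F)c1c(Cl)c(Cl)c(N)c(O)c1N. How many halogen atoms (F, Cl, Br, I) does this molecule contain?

Halogen atoms appear at heavy-atom positions 1, 3, 4, 7, 9 (2×Cl, 3×F).
Other groups present: 1 hydroxyl, 2 primary amine.
Halogen count: 5.

5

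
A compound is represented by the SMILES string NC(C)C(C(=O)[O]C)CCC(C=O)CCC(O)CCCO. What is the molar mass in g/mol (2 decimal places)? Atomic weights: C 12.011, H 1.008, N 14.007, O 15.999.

303.40 g/mol

First, the molecular formula is C15H29NO5 (counting implicit H from valence).
  C: 15 × 12.011 = 180.165
  H: 29 × 1.008 = 29.232
  N: 1 × 14.007 = 14.007
  O: 5 × 15.999 = 79.995
Sum: 15×12.011 + 29×1.008 + 1×14.007 + 5×15.999 = 303.399 → 303.40 g/mol.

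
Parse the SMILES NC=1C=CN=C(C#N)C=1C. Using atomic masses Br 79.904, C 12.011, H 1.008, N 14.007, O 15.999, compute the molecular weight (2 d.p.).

133.15 g/mol

First, the molecular formula is C7H7N3 (counting implicit H from valence).
  C: 7 × 12.011 = 84.077
  H: 7 × 1.008 = 7.056
  N: 3 × 14.007 = 42.021
Sum: 7×12.011 + 7×1.008 + 3×14.007 = 133.154 → 133.15 g/mol.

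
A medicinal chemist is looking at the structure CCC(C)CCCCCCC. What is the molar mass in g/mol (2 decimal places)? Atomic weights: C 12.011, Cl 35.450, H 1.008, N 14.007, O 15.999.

156.31 g/mol

First, the molecular formula is C11H24 (counting implicit H from valence).
  C: 11 × 12.011 = 132.121
  H: 24 × 1.008 = 24.192
Sum: 11×12.011 + 24×1.008 = 156.313 → 156.31 g/mol.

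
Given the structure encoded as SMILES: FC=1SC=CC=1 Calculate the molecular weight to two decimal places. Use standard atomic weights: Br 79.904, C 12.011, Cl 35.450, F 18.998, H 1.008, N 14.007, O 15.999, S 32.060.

102.13 g/mol

First, the molecular formula is C4H3FS (counting implicit H from valence).
  C: 4 × 12.011 = 48.044
  F: 1 × 18.998 = 18.998
  H: 3 × 1.008 = 3.024
  S: 1 × 32.060 = 32.060
Sum: 4×12.011 + 1×18.998 + 3×1.008 + 1×32.060 = 102.126 → 102.13 g/mol.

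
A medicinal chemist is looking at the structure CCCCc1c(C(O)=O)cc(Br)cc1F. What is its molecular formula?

C11H12BrFO2

Walk through each heavy atom and fill implicit hydrogens from standard valence (C 4, N 3, O 2, S 2, halogen 1); for lowercase aromatic atoms, an aromatic c carries 1 H when it has two neighbours and 0 H with three, and aromatic n carries 0 H:
  atom 1: C, bond orders sum to 1 (valence 4) → 3 H
  atom 2: C, bond orders sum to 2 (valence 4) → 2 H
  atom 3: C, bond orders sum to 2 (valence 4) → 2 H
  atom 4: C, bond orders sum to 2 (valence 4) → 2 H
  atom 5: aromatic c, 3 neighbours → 0 H
  atom 6: aromatic c, 3 neighbours → 0 H
  atom 7: C, bond orders sum to 4 (valence 4) → 0 H
  atom 8: O, bond orders sum to 1 (valence 2) → 1 H
  atom 9: O, bond orders sum to 2 (valence 2) → 0 H
  atom 10: aromatic c, 2 neighbours → 1 H
  atom 11: aromatic c, 3 neighbours → 0 H
  atom 12: Br (halogen, monovalent) → 0 H
  atom 13: aromatic c, 2 neighbours → 1 H
  atom 14: aromatic c, 3 neighbours → 0 H
  atom 15: F (halogen, monovalent) → 0 H
Totals → C:11, H:12, Br:1, F:1, O:2.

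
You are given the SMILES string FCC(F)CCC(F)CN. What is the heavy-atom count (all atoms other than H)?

10

Every atom symbol written in the SMILES (organic subset) is one heavy atom; implicit H are not written.
Heavy atoms by element → C:6, F:3, N:1.
Total: 10.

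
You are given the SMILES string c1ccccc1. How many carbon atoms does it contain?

Count every carbon token in the SMILES (each C, including those in ring-closure positions and inside branches).
Carbon count: 6.

6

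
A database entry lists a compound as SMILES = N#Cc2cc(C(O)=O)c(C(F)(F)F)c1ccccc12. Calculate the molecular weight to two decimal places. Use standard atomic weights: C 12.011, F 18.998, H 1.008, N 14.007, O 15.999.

First, the molecular formula is C13H6F3NO2 (counting implicit H from valence).
  C: 13 × 12.011 = 156.143
  F: 3 × 18.998 = 56.994
  H: 6 × 1.008 = 6.048
  N: 1 × 14.007 = 14.007
  O: 2 × 15.999 = 31.998
Sum: 13×12.011 + 3×18.998 + 6×1.008 + 1×14.007 + 2×15.999 = 265.190 → 265.19 g/mol.

265.19 g/mol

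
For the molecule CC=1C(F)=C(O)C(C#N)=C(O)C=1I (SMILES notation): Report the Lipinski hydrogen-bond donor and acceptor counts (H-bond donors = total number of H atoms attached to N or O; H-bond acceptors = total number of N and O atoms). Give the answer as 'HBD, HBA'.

2, 3

Donors: find every N or O and count the H atoms it carries.
  atom 6 (O): bond orders sum to 1 → 1 H
  atom 9 (N): bond orders sum to 3 → 0 H
  atom 11 (O): bond orders sum to 1 → 1 H
Lipinski HBD = 2.
Acceptors: N atoms = 1, O atoms = 2 → HBA = 3.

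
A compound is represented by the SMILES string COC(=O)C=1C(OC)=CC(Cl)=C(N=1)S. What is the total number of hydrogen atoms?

Walk through each heavy atom and fill implicit hydrogens from standard valence (C 4, N 3, O 2, S 2, halogen 1):
  atom 1: C, bond orders sum to 1 (valence 4) → 3 H
  atom 2: O, bond orders sum to 2 (valence 2) → 0 H
  atom 3: C, bond orders sum to 4 (valence 4) → 0 H
  atom 4: O, bond orders sum to 2 (valence 2) → 0 H
  atom 5: C, bond orders sum to 4 (valence 4) → 0 H
  atom 6: C, bond orders sum to 4 (valence 4) → 0 H
  atom 7: O, bond orders sum to 2 (valence 2) → 0 H
  atom 8: C, bond orders sum to 1 (valence 4) → 3 H
  atom 9: C, bond orders sum to 3 (valence 4) → 1 H
  atom 10: C, bond orders sum to 4 (valence 4) → 0 H
  atom 11: Cl (halogen, monovalent) → 0 H
  atom 12: C, bond orders sum to 4 (valence 4) → 0 H
  atom 13: N, bond orders sum to 3 (valence 3) → 0 H
  atom 14: S, bond orders sum to 1 (valence 2) → 1 H
Total hydrogens: 8.

8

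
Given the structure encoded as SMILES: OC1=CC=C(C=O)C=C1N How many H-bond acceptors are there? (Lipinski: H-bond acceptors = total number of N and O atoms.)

N atoms: 1; O atoms: 2.
Lipinski HBA = 1 + 2 = 3.

3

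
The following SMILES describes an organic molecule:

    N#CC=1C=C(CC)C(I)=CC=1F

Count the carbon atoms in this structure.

9

Count every carbon token in the SMILES (each C, including those in ring-closure positions and inside branches).
Carbon count: 9.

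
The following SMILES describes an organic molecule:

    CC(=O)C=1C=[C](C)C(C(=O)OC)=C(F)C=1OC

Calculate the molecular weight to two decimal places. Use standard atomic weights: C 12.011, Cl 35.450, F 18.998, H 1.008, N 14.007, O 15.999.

240.23 g/mol

First, the molecular formula is C12H13FO4 (counting implicit H from valence).
  C: 12 × 12.011 = 144.132
  F: 1 × 18.998 = 18.998
  H: 13 × 1.008 = 13.104
  O: 4 × 15.999 = 63.996
Sum: 12×12.011 + 1×18.998 + 13×1.008 + 4×15.999 = 240.230 → 240.23 g/mol.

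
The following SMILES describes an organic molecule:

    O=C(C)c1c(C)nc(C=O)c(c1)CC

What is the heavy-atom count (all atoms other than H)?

14

Every atom symbol written in the SMILES (organic subset) is one heavy atom; implicit H are not written.
Heavy atoms by element → C:11, N:1, O:2.
Total: 14.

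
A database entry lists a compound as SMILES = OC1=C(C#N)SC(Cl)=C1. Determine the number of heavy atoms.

Every atom symbol written in the SMILES (organic subset) is one heavy atom; implicit H are not written.
Heavy atoms by element → C:5, Cl:1, N:1, O:1, S:1.
Total: 9.

9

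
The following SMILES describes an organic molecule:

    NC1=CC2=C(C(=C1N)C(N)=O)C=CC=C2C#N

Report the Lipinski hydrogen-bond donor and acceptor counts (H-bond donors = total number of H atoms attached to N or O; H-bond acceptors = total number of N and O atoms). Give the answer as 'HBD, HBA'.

6, 5

Donors: find every N or O and count the H atoms it carries.
  atom 1 (N): bond orders sum to 1 → 2 H
  atom 8 (N): bond orders sum to 1 → 2 H
  atom 10 (N): bond orders sum to 1 → 2 H
  atom 11 (O): bond orders sum to 2 → 0 H
  atom 17 (N): bond orders sum to 3 → 0 H
Lipinski HBD = 6.
Acceptors: N atoms = 4, O atoms = 1 → HBA = 5.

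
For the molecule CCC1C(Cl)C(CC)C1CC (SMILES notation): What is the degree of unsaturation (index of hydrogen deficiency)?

Degree of unsaturation = (number of rings) + (number of π bonds).
Ring closures in the SMILES: 1.
π bonds: none → 0 DoU from unsaturation.
Total DoU = 1 + 0 = 1.

1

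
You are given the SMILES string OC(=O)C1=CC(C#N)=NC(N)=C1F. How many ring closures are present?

In SMILES, each pair of matching ring-closure digits denotes one ring-closing bond; the number of such bonds equals the number of independent rings.
Ring-closure bonds here: 1.

1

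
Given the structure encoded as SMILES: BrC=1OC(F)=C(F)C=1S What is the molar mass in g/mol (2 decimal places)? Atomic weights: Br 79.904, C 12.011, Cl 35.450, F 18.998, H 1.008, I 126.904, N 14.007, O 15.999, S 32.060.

First, the molecular formula is C4HBrF2OS (counting implicit H from valence).
  Br: 1 × 79.904 = 79.904
  C: 4 × 12.011 = 48.044
  F: 2 × 18.998 = 37.996
  H: 1 × 1.008 = 1.008
  O: 1 × 15.999 = 15.999
  S: 1 × 32.060 = 32.060
Sum: 1×79.904 + 4×12.011 + 2×18.998 + 1×1.008 + 1×15.999 + 1×32.060 = 215.011 → 215.01 g/mol.

215.01 g/mol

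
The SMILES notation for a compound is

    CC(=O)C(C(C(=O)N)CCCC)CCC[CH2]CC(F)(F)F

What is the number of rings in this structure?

In SMILES, each pair of matching ring-closure digits denotes one ring-closing bond; the number of such bonds equals the number of independent rings.
Ring-closure bonds here: 0.

0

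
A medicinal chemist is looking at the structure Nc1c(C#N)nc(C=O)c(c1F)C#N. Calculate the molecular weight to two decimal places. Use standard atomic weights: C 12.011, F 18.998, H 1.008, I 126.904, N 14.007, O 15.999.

190.14 g/mol

First, the molecular formula is C8H3FN4O (counting implicit H from valence).
  C: 8 × 12.011 = 96.088
  F: 1 × 18.998 = 18.998
  H: 3 × 1.008 = 3.024
  N: 4 × 14.007 = 56.028
  O: 1 × 15.999 = 15.999
Sum: 8×12.011 + 1×18.998 + 3×1.008 + 4×14.007 + 1×15.999 = 190.137 → 190.14 g/mol.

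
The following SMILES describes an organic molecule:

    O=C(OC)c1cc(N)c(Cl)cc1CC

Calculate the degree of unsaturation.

Molecular formula: C10H12ClNO2.
DoU = (2C + 2 + N − H − X) / 2, where X is the halogen count and O/S are ignored.
    = (2·10 + 2 + 1 − 12 − 1) / 2 = 10 / 2 = 5.

5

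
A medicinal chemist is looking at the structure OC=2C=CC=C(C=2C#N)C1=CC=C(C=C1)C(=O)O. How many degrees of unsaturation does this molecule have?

Degree of unsaturation = (number of rings) + (number of π bonds).
Ring closures in the SMILES: 2.
π bonds: 7 double bonds (each 1 DoU), 1 triple bond (each 2 DoU) → 9 DoU from unsaturation.
Total DoU = 2 + 9 = 11.

11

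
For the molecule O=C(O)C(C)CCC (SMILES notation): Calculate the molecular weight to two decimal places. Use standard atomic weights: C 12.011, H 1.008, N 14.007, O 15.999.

First, the molecular formula is C6H12O2 (counting implicit H from valence).
  C: 6 × 12.011 = 72.066
  H: 12 × 1.008 = 12.096
  O: 2 × 15.999 = 31.998
Sum: 6×12.011 + 12×1.008 + 2×15.999 = 116.160 → 116.16 g/mol.

116.16 g/mol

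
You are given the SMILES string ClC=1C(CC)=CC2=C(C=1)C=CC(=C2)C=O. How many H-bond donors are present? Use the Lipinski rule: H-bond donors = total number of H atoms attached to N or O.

0

Donors: find every N or O and count the H atoms it carries.
  atom 15 (O): bond orders sum to 2 → 0 H
Lipinski HBD = 0.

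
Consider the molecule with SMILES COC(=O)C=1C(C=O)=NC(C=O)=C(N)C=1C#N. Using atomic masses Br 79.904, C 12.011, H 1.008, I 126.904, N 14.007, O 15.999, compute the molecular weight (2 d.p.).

First, the molecular formula is C10H7N3O4 (counting implicit H from valence).
  C: 10 × 12.011 = 120.110
  H: 7 × 1.008 = 7.056
  N: 3 × 14.007 = 42.021
  O: 4 × 15.999 = 63.996
Sum: 10×12.011 + 7×1.008 + 3×14.007 + 4×15.999 = 233.183 → 233.18 g/mol.

233.18 g/mol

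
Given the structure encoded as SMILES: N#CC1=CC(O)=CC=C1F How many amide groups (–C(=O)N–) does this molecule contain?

Scan the SMILES for the amide motif — none present.
Groups that are present: 1 hydroxyl, 1 nitrile.

0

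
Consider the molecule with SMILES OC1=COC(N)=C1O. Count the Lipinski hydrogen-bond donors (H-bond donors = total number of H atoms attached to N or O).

Donors: find every N or O and count the H atoms it carries.
  atom 1 (O): bond orders sum to 1 → 1 H
  atom 4 (O): bond orders sum to 2 → 0 H
  atom 6 (N): bond orders sum to 1 → 2 H
  atom 8 (O): bond orders sum to 1 → 1 H
Lipinski HBD = 4.

4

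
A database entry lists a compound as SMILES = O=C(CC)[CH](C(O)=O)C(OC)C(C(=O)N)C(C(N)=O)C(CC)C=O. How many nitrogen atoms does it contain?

2

Scan the SMILES for N atoms (remember two-letter symbols like Cl and Br are single atoms).
Nitrogen count: 2.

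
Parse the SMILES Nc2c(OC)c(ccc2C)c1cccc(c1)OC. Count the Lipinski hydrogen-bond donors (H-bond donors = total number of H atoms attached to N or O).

2

Donors: find every N or O and count the H atoms it carries.
  atom 1 (N): bond orders sum to 1 → 2 H
  atom 4 (O): bond orders sum to 2 → 0 H
  atom 17 (O): bond orders sum to 2 → 0 H
Lipinski HBD = 2.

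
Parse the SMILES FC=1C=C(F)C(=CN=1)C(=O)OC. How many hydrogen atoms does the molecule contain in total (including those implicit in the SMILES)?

Walk through each heavy atom and fill implicit hydrogens from standard valence (C 4, N 3, O 2, S 2, halogen 1):
  atom 1: F (halogen, monovalent) → 0 H
  atom 2: C, bond orders sum to 4 (valence 4) → 0 H
  atom 3: C, bond orders sum to 3 (valence 4) → 1 H
  atom 4: C, bond orders sum to 4 (valence 4) → 0 H
  atom 5: F (halogen, monovalent) → 0 H
  atom 6: C, bond orders sum to 4 (valence 4) → 0 H
  atom 7: C, bond orders sum to 3 (valence 4) → 1 H
  atom 8: N, bond orders sum to 3 (valence 3) → 0 H
  atom 9: C, bond orders sum to 4 (valence 4) → 0 H
  atom 10: O, bond orders sum to 2 (valence 2) → 0 H
  atom 11: O, bond orders sum to 2 (valence 2) → 0 H
  atom 12: C, bond orders sum to 1 (valence 4) → 3 H
Total hydrogens: 5.

5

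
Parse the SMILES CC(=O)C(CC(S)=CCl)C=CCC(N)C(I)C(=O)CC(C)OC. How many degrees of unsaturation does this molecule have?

4

Degree of unsaturation = (number of rings) + (number of π bonds).
Ring closures in the SMILES: 0.
π bonds: 4 double bonds (each 1 DoU) → 4 DoU from unsaturation.
Total DoU = 0 + 4 = 4.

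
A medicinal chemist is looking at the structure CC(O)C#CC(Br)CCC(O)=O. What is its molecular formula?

Walk through each heavy atom and fill implicit hydrogens from standard valence (C 4, N 3, O 2, S 2, halogen 1):
  atom 1: C, bond orders sum to 1 (valence 4) → 3 H
  atom 2: C, bond orders sum to 3 (valence 4) → 1 H
  atom 3: O, bond orders sum to 1 (valence 2) → 1 H
  atom 4: C, bond orders sum to 4 (valence 4) → 0 H
  atom 5: C, bond orders sum to 4 (valence 4) → 0 H
  atom 6: C, bond orders sum to 3 (valence 4) → 1 H
  atom 7: Br (halogen, monovalent) → 0 H
  atom 8: C, bond orders sum to 2 (valence 4) → 2 H
  atom 9: C, bond orders sum to 2 (valence 4) → 2 H
  atom 10: C, bond orders sum to 4 (valence 4) → 0 H
  atom 11: O, bond orders sum to 1 (valence 2) → 1 H
  atom 12: O, bond orders sum to 2 (valence 2) → 0 H
Totals → C:8, H:11, Br:1, O:3.
In Hill order: C8H11BrO3.

C8H11BrO3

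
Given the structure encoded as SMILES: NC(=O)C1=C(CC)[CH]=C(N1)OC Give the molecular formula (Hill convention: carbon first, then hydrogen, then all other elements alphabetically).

C8H12N2O2

Walk through each heavy atom and fill implicit hydrogens from standard valence (C 4, N 3, O 2, S 2, halogen 1):
  atom 1: N, bond orders sum to 1 (valence 3) → 2 H
  atom 2: C, bond orders sum to 4 (valence 4) → 0 H
  atom 3: O, bond orders sum to 2 (valence 2) → 0 H
  atom 4: C, bond orders sum to 4 (valence 4) → 0 H
  atom 5: C, bond orders sum to 4 (valence 4) → 0 H
  atom 6: C, bond orders sum to 2 (valence 4) → 2 H
  atom 7: C, bond orders sum to 1 (valence 4) → 3 H
  atom 8: C with explicit H count 1
  atom 9: C, bond orders sum to 4 (valence 4) → 0 H
  atom 10: N, bond orders sum to 2 (valence 3) → 1 H
  atom 11: O, bond orders sum to 2 (valence 2) → 0 H
  atom 12: C, bond orders sum to 1 (valence 4) → 3 H
Totals → C:8, H:12, N:2, O:2.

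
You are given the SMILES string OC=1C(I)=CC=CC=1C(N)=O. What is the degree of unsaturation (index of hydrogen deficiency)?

Degree of unsaturation = (number of rings) + (number of π bonds).
Ring closures in the SMILES: 1.
π bonds: 4 double bonds (each 1 DoU) → 4 DoU from unsaturation.
Total DoU = 1 + 4 = 5.

5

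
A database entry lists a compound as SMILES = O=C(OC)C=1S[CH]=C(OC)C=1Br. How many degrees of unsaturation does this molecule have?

4

Molecular formula: C7H7BrO3S.
DoU = (2C + 2 + N − H − X) / 2, where X is the halogen count and O/S are ignored.
    = (2·7 + 2 + 0 − 7 − 1) / 2 = 8 / 2 = 4.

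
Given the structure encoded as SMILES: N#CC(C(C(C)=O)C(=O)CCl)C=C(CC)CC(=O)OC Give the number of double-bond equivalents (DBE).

6

Molecular formula: C14H18ClNO4.
DoU = (2C + 2 + N − H − X) / 2, where X is the halogen count and O/S are ignored.
    = (2·14 + 2 + 1 − 18 − 1) / 2 = 12 / 2 = 6.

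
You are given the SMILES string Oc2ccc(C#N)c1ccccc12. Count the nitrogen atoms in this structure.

Scan the SMILES for N atoms (remember two-letter symbols like Cl and Br are single atoms).
Nitrogen count: 1.

1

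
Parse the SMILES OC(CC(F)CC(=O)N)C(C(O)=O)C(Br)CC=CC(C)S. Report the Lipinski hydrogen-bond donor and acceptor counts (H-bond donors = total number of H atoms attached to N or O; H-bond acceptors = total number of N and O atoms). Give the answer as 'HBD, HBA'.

4, 5

Donors: find every N or O and count the H atoms it carries.
  atom 1 (O): bond orders sum to 1 → 1 H
  atom 8 (O): bond orders sum to 2 → 0 H
  atom 9 (N): bond orders sum to 1 → 2 H
  atom 12 (O): bond orders sum to 1 → 1 H
  atom 13 (O): bond orders sum to 2 → 0 H
Lipinski HBD = 4.
Acceptors: N atoms = 1, O atoms = 4 → HBA = 5.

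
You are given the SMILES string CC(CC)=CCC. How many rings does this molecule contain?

0

In SMILES, each pair of matching ring-closure digits denotes one ring-closing bond; the number of such bonds equals the number of independent rings.
Ring-closure bonds here: 0.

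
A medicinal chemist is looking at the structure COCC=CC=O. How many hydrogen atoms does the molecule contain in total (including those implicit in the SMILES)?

8

Walk through each heavy atom and fill implicit hydrogens from standard valence (C 4, N 3, O 2, S 2, halogen 1):
  atom 1: C, bond orders sum to 1 (valence 4) → 3 H
  atom 2: O, bond orders sum to 2 (valence 2) → 0 H
  atom 3: C, bond orders sum to 2 (valence 4) → 2 H
  atom 4: C, bond orders sum to 3 (valence 4) → 1 H
  atom 5: C, bond orders sum to 3 (valence 4) → 1 H
  atom 6: C, bond orders sum to 3 (valence 4) → 1 H
  atom 7: O, bond orders sum to 2 (valence 2) → 0 H
Total hydrogens: 8.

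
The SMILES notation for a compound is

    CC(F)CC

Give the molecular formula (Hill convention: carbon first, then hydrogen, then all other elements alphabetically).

C4H9F

Walk through each heavy atom and fill implicit hydrogens from standard valence (C 4, N 3, O 2, S 2, halogen 1):
  atom 1: C, bond orders sum to 1 (valence 4) → 3 H
  atom 2: C, bond orders sum to 3 (valence 4) → 1 H
  atom 3: F (halogen, monovalent) → 0 H
  atom 4: C, bond orders sum to 2 (valence 4) → 2 H
  atom 5: C, bond orders sum to 1 (valence 4) → 3 H
Totals → C:4, H:9, F:1.
In Hill order: C4H9F.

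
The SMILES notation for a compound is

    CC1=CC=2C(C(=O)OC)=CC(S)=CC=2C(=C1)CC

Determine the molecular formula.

C15H16O2S

Walk through each heavy atom and fill implicit hydrogens from standard valence (C 4, N 3, O 2, S 2, halogen 1):
  atom 1: C, bond orders sum to 1 (valence 4) → 3 H
  atom 2: C, bond orders sum to 4 (valence 4) → 0 H
  atom 3: C, bond orders sum to 3 (valence 4) → 1 H
  atom 4: C, bond orders sum to 4 (valence 4) → 0 H
  atom 5: C, bond orders sum to 4 (valence 4) → 0 H
  atom 6: C, bond orders sum to 4 (valence 4) → 0 H
  atom 7: O, bond orders sum to 2 (valence 2) → 0 H
  atom 8: O, bond orders sum to 2 (valence 2) → 0 H
  atom 9: C, bond orders sum to 1 (valence 4) → 3 H
  atom 10: C, bond orders sum to 3 (valence 4) → 1 H
  atom 11: C, bond orders sum to 4 (valence 4) → 0 H
  atom 12: S, bond orders sum to 1 (valence 2) → 1 H
  atom 13: C, bond orders sum to 3 (valence 4) → 1 H
  atom 14: C, bond orders sum to 4 (valence 4) → 0 H
  atom 15: C, bond orders sum to 4 (valence 4) → 0 H
  atom 16: C, bond orders sum to 3 (valence 4) → 1 H
  atom 17: C, bond orders sum to 2 (valence 4) → 2 H
  atom 18: C, bond orders sum to 1 (valence 4) → 3 H
Totals → C:15, H:16, O:2, S:1.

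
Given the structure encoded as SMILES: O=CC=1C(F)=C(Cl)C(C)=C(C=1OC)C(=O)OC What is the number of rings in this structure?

In SMILES, each pair of matching ring-closure digits denotes one ring-closing bond; the number of such bonds equals the number of independent rings.
Ring-closure bonds here: 1.

1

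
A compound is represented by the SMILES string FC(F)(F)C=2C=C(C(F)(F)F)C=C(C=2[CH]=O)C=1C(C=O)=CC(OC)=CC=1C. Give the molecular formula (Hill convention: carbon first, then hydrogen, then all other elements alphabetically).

Walk through each heavy atom and fill implicit hydrogens from standard valence (C 4, N 3, O 2, S 2, halogen 1):
  atom 1: F (halogen, monovalent) → 0 H
  atom 2: C, bond orders sum to 4 (valence 4) → 0 H
  atom 3: F (halogen, monovalent) → 0 H
  atom 4: F (halogen, monovalent) → 0 H
  atom 5: C, bond orders sum to 4 (valence 4) → 0 H
  atom 6: C, bond orders sum to 3 (valence 4) → 1 H
  atom 7: C, bond orders sum to 4 (valence 4) → 0 H
  atom 8: C, bond orders sum to 4 (valence 4) → 0 H
  atom 9: F (halogen, monovalent) → 0 H
  atom 10: F (halogen, monovalent) → 0 H
  atom 11: F (halogen, monovalent) → 0 H
  atom 12: C, bond orders sum to 3 (valence 4) → 1 H
  atom 13: C, bond orders sum to 4 (valence 4) → 0 H
  atom 14: C, bond orders sum to 4 (valence 4) → 0 H
  atom 15: C with explicit H count 1
  atom 16: O, bond orders sum to 2 (valence 2) → 0 H
  atom 17: C, bond orders sum to 4 (valence 4) → 0 H
  atom 18: C, bond orders sum to 4 (valence 4) → 0 H
  atom 19: C, bond orders sum to 3 (valence 4) → 1 H
  atom 20: O, bond orders sum to 2 (valence 2) → 0 H
  atom 21: C, bond orders sum to 3 (valence 4) → 1 H
  atom 22: C, bond orders sum to 4 (valence 4) → 0 H
  atom 23: O, bond orders sum to 2 (valence 2) → 0 H
  atom 24: C, bond orders sum to 1 (valence 4) → 3 H
  atom 25: C, bond orders sum to 3 (valence 4) → 1 H
  atom 26: C, bond orders sum to 4 (valence 4) → 0 H
  atom 27: C, bond orders sum to 1 (valence 4) → 3 H
Totals → C:18, H:12, F:6, O:3.

C18H12F6O3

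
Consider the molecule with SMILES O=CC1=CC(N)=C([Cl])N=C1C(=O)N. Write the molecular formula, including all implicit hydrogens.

C7H6ClN3O2

Walk through each heavy atom and fill implicit hydrogens from standard valence (C 4, N 3, O 2, S 2, halogen 1):
  atom 1: O, bond orders sum to 2 (valence 2) → 0 H
  atom 2: C, bond orders sum to 3 (valence 4) → 1 H
  atom 3: C, bond orders sum to 4 (valence 4) → 0 H
  atom 4: C, bond orders sum to 3 (valence 4) → 1 H
  atom 5: C, bond orders sum to 4 (valence 4) → 0 H
  atom 6: N, bond orders sum to 1 (valence 3) → 2 H
  atom 7: C, bond orders sum to 4 (valence 4) → 0 H
  atom 8: Cl with explicit H count 0
  atom 9: N, bond orders sum to 3 (valence 3) → 0 H
  atom 10: C, bond orders sum to 4 (valence 4) → 0 H
  atom 11: C, bond orders sum to 4 (valence 4) → 0 H
  atom 12: O, bond orders sum to 2 (valence 2) → 0 H
  atom 13: N, bond orders sum to 1 (valence 3) → 2 H
Totals → C:7, H:6, Cl:1, N:3, O:2.
In Hill order: C7H6ClN3O2.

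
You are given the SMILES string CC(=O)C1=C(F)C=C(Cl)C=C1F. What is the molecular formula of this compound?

C8H5ClF2O

Walk through each heavy atom and fill implicit hydrogens from standard valence (C 4, N 3, O 2, S 2, halogen 1):
  atom 1: C, bond orders sum to 1 (valence 4) → 3 H
  atom 2: C, bond orders sum to 4 (valence 4) → 0 H
  atom 3: O, bond orders sum to 2 (valence 2) → 0 H
  atom 4: C, bond orders sum to 4 (valence 4) → 0 H
  atom 5: C, bond orders sum to 4 (valence 4) → 0 H
  atom 6: F (halogen, monovalent) → 0 H
  atom 7: C, bond orders sum to 3 (valence 4) → 1 H
  atom 8: C, bond orders sum to 4 (valence 4) → 0 H
  atom 9: Cl (halogen, monovalent) → 0 H
  atom 10: C, bond orders sum to 3 (valence 4) → 1 H
  atom 11: C, bond orders sum to 4 (valence 4) → 0 H
  atom 12: F (halogen, monovalent) → 0 H
Totals → C:8, H:5, Cl:1, F:2, O:1.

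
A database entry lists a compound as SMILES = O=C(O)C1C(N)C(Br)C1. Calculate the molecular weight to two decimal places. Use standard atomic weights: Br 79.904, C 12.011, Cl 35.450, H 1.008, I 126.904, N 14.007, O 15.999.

First, the molecular formula is C5H8BrNO2 (counting implicit H from valence).
  Br: 1 × 79.904 = 79.904
  C: 5 × 12.011 = 60.055
  H: 8 × 1.008 = 8.064
  N: 1 × 14.007 = 14.007
  O: 2 × 15.999 = 31.998
Sum: 1×79.904 + 5×12.011 + 8×1.008 + 1×14.007 + 2×15.999 = 194.028 → 194.03 g/mol.

194.03 g/mol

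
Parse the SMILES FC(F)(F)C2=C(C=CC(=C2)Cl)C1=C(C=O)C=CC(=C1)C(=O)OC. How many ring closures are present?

2

In SMILES, each pair of matching ring-closure digits denotes one ring-closing bond; the number of such bonds equals the number of independent rings.
Ring-closure bonds here: 2.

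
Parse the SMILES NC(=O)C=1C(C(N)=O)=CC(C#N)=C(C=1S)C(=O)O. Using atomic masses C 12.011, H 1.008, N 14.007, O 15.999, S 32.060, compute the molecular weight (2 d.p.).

265.24 g/mol

First, the molecular formula is C10H7N3O4S (counting implicit H from valence).
  C: 10 × 12.011 = 120.110
  H: 7 × 1.008 = 7.056
  N: 3 × 14.007 = 42.021
  O: 4 × 15.999 = 63.996
  S: 1 × 32.060 = 32.060
Sum: 10×12.011 + 7×1.008 + 3×14.007 + 4×15.999 + 1×32.060 = 265.243 → 265.24 g/mol.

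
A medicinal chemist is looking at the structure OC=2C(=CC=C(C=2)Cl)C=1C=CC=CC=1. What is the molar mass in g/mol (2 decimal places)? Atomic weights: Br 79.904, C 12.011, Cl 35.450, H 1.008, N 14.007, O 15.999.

First, the molecular formula is C12H9ClO (counting implicit H from valence).
  C: 12 × 12.011 = 144.132
  Cl: 1 × 35.450 = 35.450
  H: 9 × 1.008 = 9.072
  O: 1 × 15.999 = 15.999
Sum: 12×12.011 + 1×35.450 + 9×1.008 + 1×15.999 = 204.653 → 204.65 g/mol.

204.65 g/mol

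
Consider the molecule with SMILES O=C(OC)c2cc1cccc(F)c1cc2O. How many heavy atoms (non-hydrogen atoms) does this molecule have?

16

Every atom symbol written in the SMILES (organic subset) is one heavy atom; implicit H are not written.
Heavy atoms by element → C:12, F:1, O:3.
Total: 16.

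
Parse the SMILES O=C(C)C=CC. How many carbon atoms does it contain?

Count every carbon token in the SMILES (each C, including those in ring-closure positions and inside branches).
Carbon count: 5.

5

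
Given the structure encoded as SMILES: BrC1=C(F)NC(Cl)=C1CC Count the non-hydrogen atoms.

Every atom symbol written in the SMILES (organic subset) is one heavy atom; implicit H are not written.
Heavy atoms by element → Br:1, C:6, Cl:1, F:1, N:1.
Total: 10.

10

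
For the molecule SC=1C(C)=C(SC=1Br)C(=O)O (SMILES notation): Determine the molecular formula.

C6H5BrO2S2

Walk through each heavy atom and fill implicit hydrogens from standard valence (C 4, N 3, O 2, S 2, halogen 1):
  atom 1: S, bond orders sum to 1 (valence 2) → 1 H
  atom 2: C, bond orders sum to 4 (valence 4) → 0 H
  atom 3: C, bond orders sum to 4 (valence 4) → 0 H
  atom 4: C, bond orders sum to 1 (valence 4) → 3 H
  atom 5: C, bond orders sum to 4 (valence 4) → 0 H
  atom 6: S, bond orders sum to 2 (valence 2) → 0 H
  atom 7: C, bond orders sum to 4 (valence 4) → 0 H
  atom 8: Br (halogen, monovalent) → 0 H
  atom 9: C, bond orders sum to 4 (valence 4) → 0 H
  atom 10: O, bond orders sum to 2 (valence 2) → 0 H
  atom 11: O, bond orders sum to 1 (valence 2) → 1 H
Totals → C:6, H:5, Br:1, O:2, S:2.
In Hill order: C6H5BrO2S2.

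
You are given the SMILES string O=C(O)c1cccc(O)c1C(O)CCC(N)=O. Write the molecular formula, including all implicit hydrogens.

Walk through each heavy atom and fill implicit hydrogens from standard valence (C 4, N 3, O 2, S 2, halogen 1); for lowercase aromatic atoms, an aromatic c carries 1 H when it has two neighbours and 0 H with three, and aromatic n carries 0 H:
  atom 1: O, bond orders sum to 2 (valence 2) → 0 H
  atom 2: C, bond orders sum to 4 (valence 4) → 0 H
  atom 3: O, bond orders sum to 1 (valence 2) → 1 H
  atom 4: aromatic c, 3 neighbours → 0 H
  atom 5: aromatic c, 2 neighbours → 1 H
  atom 6: aromatic c, 2 neighbours → 1 H
  atom 7: aromatic c, 2 neighbours → 1 H
  atom 8: aromatic c, 3 neighbours → 0 H
  atom 9: O, bond orders sum to 1 (valence 2) → 1 H
  atom 10: aromatic c, 3 neighbours → 0 H
  atom 11: C, bond orders sum to 3 (valence 4) → 1 H
  atom 12: O, bond orders sum to 1 (valence 2) → 1 H
  atom 13: C, bond orders sum to 2 (valence 4) → 2 H
  atom 14: C, bond orders sum to 2 (valence 4) → 2 H
  atom 15: C, bond orders sum to 4 (valence 4) → 0 H
  atom 16: N, bond orders sum to 1 (valence 3) → 2 H
  atom 17: O, bond orders sum to 2 (valence 2) → 0 H
Totals → C:11, H:13, N:1, O:5.
In Hill order: C11H13NO5.

C11H13NO5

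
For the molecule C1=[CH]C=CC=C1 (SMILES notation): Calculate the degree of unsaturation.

Degree of unsaturation = (number of rings) + (number of π bonds).
Ring closures in the SMILES: 1.
π bonds: 3 double bonds (each 1 DoU) → 3 DoU from unsaturation.
Total DoU = 1 + 3 = 4.

4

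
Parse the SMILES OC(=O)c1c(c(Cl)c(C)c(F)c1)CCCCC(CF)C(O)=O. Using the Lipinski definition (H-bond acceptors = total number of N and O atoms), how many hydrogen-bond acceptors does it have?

4

N atoms: 0; O atoms: 4.
Lipinski HBA = 0 + 4 = 4.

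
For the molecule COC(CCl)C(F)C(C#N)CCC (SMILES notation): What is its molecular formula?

C9H15ClFNO

Walk through each heavy atom and fill implicit hydrogens from standard valence (C 4, N 3, O 2, S 2, halogen 1):
  atom 1: C, bond orders sum to 1 (valence 4) → 3 H
  atom 2: O, bond orders sum to 2 (valence 2) → 0 H
  atom 3: C, bond orders sum to 3 (valence 4) → 1 H
  atom 4: C, bond orders sum to 2 (valence 4) → 2 H
  atom 5: Cl (halogen, monovalent) → 0 H
  atom 6: C, bond orders sum to 3 (valence 4) → 1 H
  atom 7: F (halogen, monovalent) → 0 H
  atom 8: C, bond orders sum to 3 (valence 4) → 1 H
  atom 9: C, bond orders sum to 4 (valence 4) → 0 H
  atom 10: N, bond orders sum to 3 (valence 3) → 0 H
  atom 11: C, bond orders sum to 2 (valence 4) → 2 H
  atom 12: C, bond orders sum to 2 (valence 4) → 2 H
  atom 13: C, bond orders sum to 1 (valence 4) → 3 H
Totals → C:9, H:15, Cl:1, F:1, N:1, O:1.
In Hill order: C9H15ClFNO.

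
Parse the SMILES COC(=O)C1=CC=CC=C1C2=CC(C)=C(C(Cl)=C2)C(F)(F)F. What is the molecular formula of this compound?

Walk through each heavy atom and fill implicit hydrogens from standard valence (C 4, N 3, O 2, S 2, halogen 1):
  atom 1: C, bond orders sum to 1 (valence 4) → 3 H
  atom 2: O, bond orders sum to 2 (valence 2) → 0 H
  atom 3: C, bond orders sum to 4 (valence 4) → 0 H
  atom 4: O, bond orders sum to 2 (valence 2) → 0 H
  atom 5: C, bond orders sum to 4 (valence 4) → 0 H
  atom 6: C, bond orders sum to 3 (valence 4) → 1 H
  atom 7: C, bond orders sum to 3 (valence 4) → 1 H
  atom 8: C, bond orders sum to 3 (valence 4) → 1 H
  atom 9: C, bond orders sum to 3 (valence 4) → 1 H
  atom 10: C, bond orders sum to 4 (valence 4) → 0 H
  atom 11: C, bond orders sum to 4 (valence 4) → 0 H
  atom 12: C, bond orders sum to 3 (valence 4) → 1 H
  atom 13: C, bond orders sum to 4 (valence 4) → 0 H
  atom 14: C, bond orders sum to 1 (valence 4) → 3 H
  atom 15: C, bond orders sum to 4 (valence 4) → 0 H
  atom 16: C, bond orders sum to 4 (valence 4) → 0 H
  atom 17: Cl (halogen, monovalent) → 0 H
  atom 18: C, bond orders sum to 3 (valence 4) → 1 H
  atom 19: C, bond orders sum to 4 (valence 4) → 0 H
  atom 20: F (halogen, monovalent) → 0 H
  atom 21: F (halogen, monovalent) → 0 H
  atom 22: F (halogen, monovalent) → 0 H
Totals → C:16, H:12, Cl:1, F:3, O:2.

C16H12ClF3O2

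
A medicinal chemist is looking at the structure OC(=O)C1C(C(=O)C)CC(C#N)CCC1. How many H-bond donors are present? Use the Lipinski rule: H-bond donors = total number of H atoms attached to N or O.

Donors: find every N or O and count the H atoms it carries.
  atom 1 (O): bond orders sum to 1 → 1 H
  atom 3 (O): bond orders sum to 2 → 0 H
  atom 7 (O): bond orders sum to 2 → 0 H
  atom 12 (N): bond orders sum to 3 → 0 H
Lipinski HBD = 1.

1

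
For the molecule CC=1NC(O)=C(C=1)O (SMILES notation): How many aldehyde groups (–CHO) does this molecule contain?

0

Scan the SMILES for the aldehyde motif — none present.
Groups that are present: 2 hydroxyl.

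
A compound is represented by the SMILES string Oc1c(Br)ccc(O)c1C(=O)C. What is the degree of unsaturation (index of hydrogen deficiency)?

Molecular formula: C8H7BrO3.
DoU = (2C + 2 + N − H − X) / 2, where X is the halogen count and O/S are ignored.
    = (2·8 + 2 + 0 − 7 − 1) / 2 = 10 / 2 = 5.

5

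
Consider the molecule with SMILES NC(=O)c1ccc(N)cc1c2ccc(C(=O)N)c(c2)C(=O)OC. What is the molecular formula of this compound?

Walk through each heavy atom and fill implicit hydrogens from standard valence (C 4, N 3, O 2, S 2, halogen 1); for lowercase aromatic atoms, an aromatic c carries 1 H when it has two neighbours and 0 H with three, and aromatic n carries 0 H:
  atom 1: N, bond orders sum to 1 (valence 3) → 2 H
  atom 2: C, bond orders sum to 4 (valence 4) → 0 H
  atom 3: O, bond orders sum to 2 (valence 2) → 0 H
  atom 4: aromatic c, 3 neighbours → 0 H
  atom 5: aromatic c, 2 neighbours → 1 H
  atom 6: aromatic c, 2 neighbours → 1 H
  atom 7: aromatic c, 3 neighbours → 0 H
  atom 8: N, bond orders sum to 1 (valence 3) → 2 H
  atom 9: aromatic c, 2 neighbours → 1 H
  atom 10: aromatic c, 3 neighbours → 0 H
  atom 11: aromatic c, 3 neighbours → 0 H
  atom 12: aromatic c, 2 neighbours → 1 H
  atom 13: aromatic c, 2 neighbours → 1 H
  atom 14: aromatic c, 3 neighbours → 0 H
  atom 15: C, bond orders sum to 4 (valence 4) → 0 H
  atom 16: O, bond orders sum to 2 (valence 2) → 0 H
  atom 17: N, bond orders sum to 1 (valence 3) → 2 H
  atom 18: aromatic c, 3 neighbours → 0 H
  atom 19: aromatic c, 2 neighbours → 1 H
  atom 20: C, bond orders sum to 4 (valence 4) → 0 H
  atom 21: O, bond orders sum to 2 (valence 2) → 0 H
  atom 22: O, bond orders sum to 2 (valence 2) → 0 H
  atom 23: C, bond orders sum to 1 (valence 4) → 3 H
Totals → C:16, H:15, N:3, O:4.
In Hill order: C16H15N3O4.

C16H15N3O4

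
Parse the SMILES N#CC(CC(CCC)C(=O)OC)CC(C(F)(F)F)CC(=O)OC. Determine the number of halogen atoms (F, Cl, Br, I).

3

Halogen atoms appear at heavy-atom positions 16, 17, 18 (3×F).
Other groups present: 2 ester, 1 nitrile.
Halogen count: 3.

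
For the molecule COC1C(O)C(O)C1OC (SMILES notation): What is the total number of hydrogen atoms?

12

Walk through each heavy atom and fill implicit hydrogens from standard valence (C 4, N 3, O 2, S 2, halogen 1):
  atom 1: C, bond orders sum to 1 (valence 4) → 3 H
  atom 2: O, bond orders sum to 2 (valence 2) → 0 H
  atom 3: C, bond orders sum to 3 (valence 4) → 1 H
  atom 4: C, bond orders sum to 3 (valence 4) → 1 H
  atom 5: O, bond orders sum to 1 (valence 2) → 1 H
  atom 6: C, bond orders sum to 3 (valence 4) → 1 H
  atom 7: O, bond orders sum to 1 (valence 2) → 1 H
  atom 8: C, bond orders sum to 3 (valence 4) → 1 H
  atom 9: O, bond orders sum to 2 (valence 2) → 0 H
  atom 10: C, bond orders sum to 1 (valence 4) → 3 H
Total hydrogens: 12.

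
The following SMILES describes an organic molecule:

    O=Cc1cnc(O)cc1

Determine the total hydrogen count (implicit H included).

Walk through each heavy atom and fill implicit hydrogens from standard valence (C 4, N 3, O 2, S 2, halogen 1); for lowercase aromatic atoms, an aromatic c carries 1 H when it has two neighbours and 0 H with three, and aromatic n carries 0 H:
  atom 1: O, bond orders sum to 2 (valence 2) → 0 H
  atom 2: C, bond orders sum to 3 (valence 4) → 1 H
  atom 3: aromatic c, 3 neighbours → 0 H
  atom 4: aromatic c, 2 neighbours → 1 H
  atom 5: aromatic n, 2 neighbours → 0 H
  atom 6: aromatic c, 3 neighbours → 0 H
  atom 7: O, bond orders sum to 1 (valence 2) → 1 H
  atom 8: aromatic c, 2 neighbours → 1 H
  atom 9: aromatic c, 2 neighbours → 1 H
Total hydrogens: 5.

5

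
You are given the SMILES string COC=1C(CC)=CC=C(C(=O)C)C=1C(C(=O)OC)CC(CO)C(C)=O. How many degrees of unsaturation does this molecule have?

7

Degree of unsaturation = (number of rings) + (number of π bonds).
Ring closures in the SMILES: 1.
π bonds: 6 double bonds (each 1 DoU) → 6 DoU from unsaturation.
Total DoU = 1 + 6 = 7.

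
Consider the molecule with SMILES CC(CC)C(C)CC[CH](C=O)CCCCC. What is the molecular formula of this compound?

Walk through each heavy atom and fill implicit hydrogens from standard valence (C 4, N 3, O 2, S 2, halogen 1):
  atom 1: C, bond orders sum to 1 (valence 4) → 3 H
  atom 2: C, bond orders sum to 3 (valence 4) → 1 H
  atom 3: C, bond orders sum to 2 (valence 4) → 2 H
  atom 4: C, bond orders sum to 1 (valence 4) → 3 H
  atom 5: C, bond orders sum to 3 (valence 4) → 1 H
  atom 6: C, bond orders sum to 1 (valence 4) → 3 H
  atom 7: C, bond orders sum to 2 (valence 4) → 2 H
  atom 8: C, bond orders sum to 2 (valence 4) → 2 H
  atom 9: C with explicit H count 1
  atom 10: C, bond orders sum to 3 (valence 4) → 1 H
  atom 11: O, bond orders sum to 2 (valence 2) → 0 H
  atom 12: C, bond orders sum to 2 (valence 4) → 2 H
  atom 13: C, bond orders sum to 2 (valence 4) → 2 H
  atom 14: C, bond orders sum to 2 (valence 4) → 2 H
  atom 15: C, bond orders sum to 2 (valence 4) → 2 H
  atom 16: C, bond orders sum to 1 (valence 4) → 3 H
Totals → C:15, H:30, O:1.

C15H30O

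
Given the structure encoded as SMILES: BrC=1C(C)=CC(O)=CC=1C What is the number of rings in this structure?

1

In SMILES, each pair of matching ring-closure digits denotes one ring-closing bond; the number of such bonds equals the number of independent rings.
Ring-closure bonds here: 1.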